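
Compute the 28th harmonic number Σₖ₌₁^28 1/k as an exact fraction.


H_28 = 1/1 + 1/2 + 1/3 + ... + 1/28
= 315404588903/80313433200
≈ 3.9272

H_28 = 315404588903/80313433200 ≈ 3.9272


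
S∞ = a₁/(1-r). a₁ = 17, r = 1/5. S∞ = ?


S∞ = a₁/(1-r) = 17/(1 - 1/5)
= 17/(4/5)
= 85/4

S∞ = 85/4


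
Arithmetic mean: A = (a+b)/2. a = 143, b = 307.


AM = (143 + 307)/2 = 450/2 = 225

AM = 225


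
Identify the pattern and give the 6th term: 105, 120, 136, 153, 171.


Pattern: triangular numbers: n(n+1)/2
Terms: 105, 120, 136, 153, 171
Next term = 190

Next term = 190


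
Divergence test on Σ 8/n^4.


lim(n→∞) 8/n^4 = 0
lim aₙ = 0 → nth-term test is INCONCLUSIVE
(Need other tests; this is actually a convergent p-series with p=4 > 1)

Inconclusive (lim aₙ = 0; need another test)


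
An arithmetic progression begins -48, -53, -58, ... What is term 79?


aₙ = a₁ + (n-1)d
= -48 + (79-1)×-5
= -48 - 390
= -438

a_79 = -438


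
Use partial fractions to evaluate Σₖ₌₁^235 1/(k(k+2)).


1/(k(k+2)) = (1/2)·(1/k - 1/(k+2)) (partial fractions)
Telescoping: Σ = (1/2)·(1 + 1/2 - 1/236 - 1/237) = 83425/111864

Sum = 83425/111864


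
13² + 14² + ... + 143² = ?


Σₖ₌13^143 k² = Σₖ₌₁^143 k² − Σₖ₌₁^12 k²
= 143·144·287/6 − 12·13·25/6
= 984984 − 650 = 984334

Σk² = 984334


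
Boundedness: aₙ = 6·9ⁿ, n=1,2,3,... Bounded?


aₙ = 6·9ⁿ → as n→∞, aₙ→∞ (since base 9 > 1)
No finite upper bound exists
The sequence is UNBOUNDED

Unbounded (aₙ → ∞ as n → ∞)


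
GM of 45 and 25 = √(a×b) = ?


GM = √(45×25) = √1125 = 33.541

GM = 33.541


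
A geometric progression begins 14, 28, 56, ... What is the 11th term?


aₙ = a₁·r^(n-1)
= 14×2^10
= 14×1024
= 14336

a_11 = 14336


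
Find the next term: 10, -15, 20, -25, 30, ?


Pattern: alternating sign, magnitude arithmetic (d=5)
Terms: 10, -15, 20, -25, 30
Next term = -35

Next term = -35


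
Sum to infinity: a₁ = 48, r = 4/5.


S∞ = a₁/(1-r) = 48/(1 - 4/5)
= 48/(1/5)
= 240

S∞ = 240


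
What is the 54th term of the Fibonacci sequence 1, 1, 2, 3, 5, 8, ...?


Fibonacci sequence: 1, 1, 2, 3, 5, 8, 13, 21, 34, 55, 89, ...
F(54) = 86267571272

F(54) = 86267571272


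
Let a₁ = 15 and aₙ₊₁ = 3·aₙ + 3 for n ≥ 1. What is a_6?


Computing step by step:
a_1 = 15
a_2 = 48
a_3 = 147
a_4 = 444
a_5 = 1335
a_6 = 4008


a_6 = 4008


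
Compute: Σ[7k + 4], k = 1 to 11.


Σ(7k+4) = 7·Σk + 4·n
= 7·66 + 4·11
= 462 + 44 = 506

Σ = 506


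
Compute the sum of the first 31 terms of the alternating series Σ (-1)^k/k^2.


S = -1 + 1/4 - 1/9 + 1/16 - 1/25 + 1/36 - 1/49 + 1/64 ± ...
= -0.823
(Full series converges to -π²/12 ≈ -0.8225)

S_31 = -0.823


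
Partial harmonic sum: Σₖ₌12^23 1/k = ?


Σₖ₌12^23 1/k = 1/12 + 1/13 + 1/14 + ... + 1/23
= 3825136961/5354228880
≈ 0.7144

Sum = 3825136961/5354228880 ≈ 0.7144


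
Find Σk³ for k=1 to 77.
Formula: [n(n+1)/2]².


n(n+1)/2 = 77×78/2 = 3003
Σk³ = 3003² = 9018009

Σk³ = 9018009


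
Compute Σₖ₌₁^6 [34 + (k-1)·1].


aₙ = 34 + (6-1)×1 = 39
Sₙ = n(a₁+aₙ)/2 = 6×(34+39)/2
= 6×73/2 = 219

S_6 = 219


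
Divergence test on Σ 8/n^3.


lim(n→∞) 8/n^3 = 0
lim aₙ = 0 → nth-term test is INCONCLUSIVE
(Need other tests; this is actually a convergent p-series with p=3 > 1)

Inconclusive (lim aₙ = 0; need another test)


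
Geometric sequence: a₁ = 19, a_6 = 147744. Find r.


r^(n-1) = aₙ/a₁
r^5 = 147744/19 = 7776
r = 7776^(1/5)
= 6

r = 6


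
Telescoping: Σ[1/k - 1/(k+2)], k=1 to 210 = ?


Telescoping with gap 2: two head and two tail terms survive.
= (1 + 1/2) - (1/211 + 1/212)
= 3/2 - 1/211 - 1/212 = 66675/44732

Sum = 66675/44732


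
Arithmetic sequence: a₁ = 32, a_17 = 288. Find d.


d = (aₙ - a₁)/(n-1)
= (288 - 32)/(17-1)
= 256/16 = 16

d = 16


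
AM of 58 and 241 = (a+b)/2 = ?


AM = (58 + 241)/2 = 299/2 = 149.5

AM = 149.5


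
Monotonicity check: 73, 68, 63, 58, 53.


Differences: -5, -5, -5, -5
All differences < 0 → strictly DECREASING

Monotonically decreasing


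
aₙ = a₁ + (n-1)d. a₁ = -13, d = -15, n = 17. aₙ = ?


aₙ = a₁ + (n-1)d
= -13 + (17-1)×-15
= -13 - 240
= -253

a_17 = -253


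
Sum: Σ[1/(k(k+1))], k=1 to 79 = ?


1/(k(k+1)) = 1/k - 1/(k+1) (partial fractions)
Telescoping: Σ = 1 - 1/80 = 79/80

Sum = 79/80


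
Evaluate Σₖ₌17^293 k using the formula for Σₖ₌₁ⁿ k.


Σₖ₌17^293 k = Σₖ₌₁^293 k − Σₖ₌₁^16 k
= 293·294/2 − 16·17/2
= 43071 − 136 = 42935

Σk = 42935


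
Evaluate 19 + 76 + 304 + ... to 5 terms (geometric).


Sₙ = 19×(4^5 - 1)/(4 - 1)
= 19×(1024 - 1)/3
= 19×1023/3
= 6479

S_5 = 6479


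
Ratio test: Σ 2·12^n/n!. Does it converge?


aₙ = 2·12^n/n!
a_{n+1}/aₙ = 12^(n+1)/(n+1)! × n!/12^n  (constant 2 cancels)
= 12/(n+1)
L = lim(n→∞) 12/(n+1) = 0
L < 1 → series CONVERGES

Converges (ratio test: L = 0 < 1)


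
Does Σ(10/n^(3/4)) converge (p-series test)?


p-series test: Σ c/n^p converges if p > 1, diverges if p ≤ 1 (constant c > 0 doesn't affect convergence).
p = 3/4
3/4 ≤ 1 → DIVERGES

Diverges (p = 3/4 ≤ 1)


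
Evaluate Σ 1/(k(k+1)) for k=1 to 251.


1/(k(k+1)) = 1/k - 1/(k+1) (partial fractions)
Telescoping: Σ = 1 - 1/252 = 251/252

Sum = 251/252


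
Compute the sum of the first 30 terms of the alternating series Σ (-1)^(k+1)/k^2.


S = 1 - 1/4 + 1/9 - 1/16 + 1/25 - 1/36 + 1/49 - 1/64 ± ...
= 0.8219
(Full series converges to +π²/12 ≈ +0.8225)

S_30 = 0.8219


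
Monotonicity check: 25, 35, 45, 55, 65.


Differences: 10, 10, 10, 10
All differences > 0 → strictly INCREASING

Monotonically increasing


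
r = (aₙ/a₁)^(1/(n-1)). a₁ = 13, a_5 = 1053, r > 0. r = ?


r^(n-1) = aₙ/a₁
r^4 = 1053/13 = 81
r = 81^(1/4)
= ±3; taking r > 0 gives r = 3

r = 3


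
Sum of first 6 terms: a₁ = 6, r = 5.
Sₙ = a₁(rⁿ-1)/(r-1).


Sₙ = 6×(5^6 - 1)/(5 - 1)
= 6×(15625 - 1)/4
= 6×15624/4
= 23436

S_6 = 23436


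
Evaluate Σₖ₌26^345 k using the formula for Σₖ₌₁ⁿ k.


Σₖ₌26^345 k = Σₖ₌₁^345 k − Σₖ₌₁^25 k
= 345·346/2 − 25·26/2
= 59685 − 325 = 59360

Σk = 59360


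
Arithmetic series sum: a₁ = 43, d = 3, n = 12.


aₙ = 43 + (12-1)×3 = 76
Sₙ = n(a₁+aₙ)/2 = 12×(43+76)/2
= 12×119/2 = 714

S_12 = 714


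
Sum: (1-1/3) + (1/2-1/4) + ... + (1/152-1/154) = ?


Telescoping with gap 2: two head and two tail terms survive.
= (1 + 1/2) - (1/153 + 1/154)
= 3/2 - 1/153 - 1/154 = 17518/11781

Sum = 17518/11781


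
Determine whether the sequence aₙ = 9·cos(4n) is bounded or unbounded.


For all n, -1 ≤ cos(4n) ≤ 1, so -9 ≤ 9·cos(4n) ≤ 9
Lower bound: -9, Upper bound: 9
The sequence IS bounded

Bounded (-9 ≤ aₙ ≤ 9)


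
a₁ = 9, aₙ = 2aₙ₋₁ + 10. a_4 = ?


Computing step by step:
a_1 = 9
a_2 = 28
a_3 = 66
a_4 = 142


a_4 = 142


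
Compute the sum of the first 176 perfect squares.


n = 176
n(n+1)(2n+1)/6 = 176×177×353/6
= 10996656/6 = 1832776

Σk² = 1832776


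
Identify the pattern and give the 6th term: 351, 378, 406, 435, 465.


Pattern: triangular numbers: n(n+1)/2
Terms: 351, 378, 406, 435, 465
Next term = 496

Next term = 496


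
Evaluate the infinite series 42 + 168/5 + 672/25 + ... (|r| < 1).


S∞ = a₁/(1-r) = 42/(1 - 4/5)
= 42/(1/5)
= 210

S∞ = 210


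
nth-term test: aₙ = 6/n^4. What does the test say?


lim(n→∞) 6/n^4 = 0
lim aₙ = 0 → nth-term test is INCONCLUSIVE
(Need other tests; this is actually a convergent p-series with p=4 > 1)

Inconclusive (lim aₙ = 0; need another test)


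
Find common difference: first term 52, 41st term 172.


d = (aₙ - a₁)/(n-1)
= (172 - 52)/(41-1)
= 120/40 = 3

d = 3


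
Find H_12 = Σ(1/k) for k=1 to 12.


H_12 = 1/1 + 1/2 + 1/3 + ... + 1/12
= 86021/27720
≈ 3.1032

H_12 = 86021/27720 ≈ 3.1032


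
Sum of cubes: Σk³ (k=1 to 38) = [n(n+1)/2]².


n(n+1)/2 = 38×39/2 = 741
Σk³ = 741² = 549081

Σk³ = 549081


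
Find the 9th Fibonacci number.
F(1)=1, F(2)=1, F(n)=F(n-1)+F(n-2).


Fibonacci sequence: 1, 1, 2, 3, 5, 8, 13, 21, 34
F(9) = 34

F(9) = 34


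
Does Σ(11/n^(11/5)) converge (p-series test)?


p-series test: Σ c/n^p converges if p > 1, diverges if p ≤ 1 (constant c > 0 doesn't affect convergence).
p = 11/5
11/5 > 1 → CONVERGES

Converges (p = 11/5 > 1)


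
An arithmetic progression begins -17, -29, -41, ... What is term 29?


aₙ = a₁ + (n-1)d
= -17 + (29-1)×-12
= -17 - 336
= -353

a_29 = -353


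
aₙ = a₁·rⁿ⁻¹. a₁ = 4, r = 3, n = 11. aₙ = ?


aₙ = a₁·r^(n-1)
= 4×3^10
= 4×59049
= 236196

a_11 = 236196


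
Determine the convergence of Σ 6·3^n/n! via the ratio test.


aₙ = 6·3^n/n!
a_{n+1}/aₙ = 3^(n+1)/(n+1)! × n!/3^n  (constant 6 cancels)
= 3/(n+1)
L = lim(n→∞) 3/(n+1) = 0
L < 1 → series CONVERGES

Converges (ratio test: L = 0 < 1)


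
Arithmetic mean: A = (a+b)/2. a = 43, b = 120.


AM = (43 + 120)/2 = 163/2 = 81.5

AM = 81.5


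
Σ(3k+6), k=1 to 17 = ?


Σ(3k+6) = 3·Σk + 6·n
= 3·153 + 6·17
= 459 + 102 = 561

Σ = 561


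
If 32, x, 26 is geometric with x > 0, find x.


GM = √(32×26) = √832 = 28.8444

GM = 28.8444


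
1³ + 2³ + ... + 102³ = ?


n(n+1)/2 = 102×103/2 = 5253
Σk³ = 5253² = 27594009

Σk³ = 27594009


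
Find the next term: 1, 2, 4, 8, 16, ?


Pattern: geometric (r=2)
Terms: 1, 2, 4, 8, 16
Next term = 32

Next term = 32


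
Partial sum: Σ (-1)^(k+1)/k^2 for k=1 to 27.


S = 1 - 1/4 + 1/9 - 1/16 + 1/25 - 1/36 + 1/49 - 1/64 ± ...
= 0.8231
(Full series converges to +π²/12 ≈ +0.8225)

S_27 = 0.8231


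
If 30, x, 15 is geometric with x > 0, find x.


GM = √(30×15) = √450 = 21.2132

GM = 21.2132


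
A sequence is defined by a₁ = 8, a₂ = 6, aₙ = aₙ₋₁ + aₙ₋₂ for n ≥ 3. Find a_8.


Computing iteratively: 8, 6, 14, 20, 34, 54, 88, 142
a_8 = 142

a_8 = 142


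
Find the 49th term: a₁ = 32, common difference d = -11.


aₙ = a₁ + (n-1)d
= 32 + (49-1)×-11
= 32 - 528
= -496

a_49 = -496


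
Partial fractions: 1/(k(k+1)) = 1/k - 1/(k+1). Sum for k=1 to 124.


1/(k(k+1)) = 1/k - 1/(k+1) (partial fractions)
Telescoping: Σ = 1 - 1/125 = 124/125

Sum = 124/125


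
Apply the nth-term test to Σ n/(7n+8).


lim(n→∞) n/(7n+8) = 1/7 = 1/7  (divide numerator and denominator by n)
lim aₙ = 1/7 ≠ 0 → series DIVERGES

Diverges (lim aₙ = 1/7 ≠ 0)


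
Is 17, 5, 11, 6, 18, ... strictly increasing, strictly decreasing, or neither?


Differences: -12, 6, -5, 12
Difference at position 2 is +6 (> 0) but position 1 is -12 (< 0) — sequence both rises and falls
→ NOT monotonic

Not monotonic


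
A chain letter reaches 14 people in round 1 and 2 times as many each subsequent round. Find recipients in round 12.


aₙ = a₁·r^(n-1)
= 14×2^11
= 14×2048
= 28672

a_12 = 28672


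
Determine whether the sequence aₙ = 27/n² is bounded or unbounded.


a₁ = 27, a₂ = 27/4, a₃ = 27/9, ...
0 < aₙ ≤ 27 for all n ≥ 1
The sequence IS bounded

Bounded (0 < aₙ ≤ 27)


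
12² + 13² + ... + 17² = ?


Σₖ₌12^17 k² = Σₖ₌₁^17 k² − Σₖ₌₁^11 k²
= 17·18·35/6 − 11·12·23/6
= 1785 − 506 = 1279

Σk² = 1279


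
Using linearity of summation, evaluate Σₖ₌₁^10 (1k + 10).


Σ(1k+10) = 1·Σk + 10·n
= 1·55 + 10·10
= 55 + 100 = 155

Σ = 155


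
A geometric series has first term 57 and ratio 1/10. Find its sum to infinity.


S∞ = a₁/(1-r) = 57/(1 - 1/10)
= 57/(9/10)
= 190/3

S∞ = 190/3


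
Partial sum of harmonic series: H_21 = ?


H_21 = 1/1 + 1/2 + 1/3 + ... + 1/21
= 18858053/5173168
≈ 3.6454

H_21 = 18858053/5173168 ≈ 3.6454


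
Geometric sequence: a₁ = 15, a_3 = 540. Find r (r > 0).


r^(n-1) = aₙ/a₁
r^2 = 540/15 = 36
r = 36^(1/2)
= ±6; taking r > 0 gives r = 6

r = 6


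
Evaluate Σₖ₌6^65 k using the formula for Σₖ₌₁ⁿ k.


Σₖ₌6^65 k = Σₖ₌₁^65 k − Σₖ₌₁^5 k
= 65·66/2 − 5·6/2
= 2145 − 15 = 2130

Σk = 2130


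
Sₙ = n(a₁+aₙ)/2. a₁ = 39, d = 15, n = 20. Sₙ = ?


aₙ = 39 + (20-1)×15 = 324
Sₙ = n(a₁+aₙ)/2 = 20×(39+324)/2
= 20×363/2 = 3630

S_20 = 3630


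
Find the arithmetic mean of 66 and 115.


AM = (66 + 115)/2 = 181/2 = 90.5

AM = 90.5


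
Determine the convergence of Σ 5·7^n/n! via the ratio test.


aₙ = 5·7^n/n!
a_{n+1}/aₙ = 7^(n+1)/(n+1)! × n!/7^n  (constant 5 cancels)
= 7/(n+1)
L = lim(n→∞) 7/(n+1) = 0
L < 1 → series CONVERGES

Converges (ratio test: L = 0 < 1)


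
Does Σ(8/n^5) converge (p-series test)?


p-series test: Σ c/n^p converges if p > 1, diverges if p ≤ 1 (constant c > 0 doesn't affect convergence).
p = 5
5 > 1 → CONVERGES

Converges (p = 5 > 1)


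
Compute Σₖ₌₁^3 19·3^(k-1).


Sₙ = 19×(3^3 - 1)/(3 - 1)
= 19×(27 - 1)/2
= 19×26/2
= 247

S_3 = 247


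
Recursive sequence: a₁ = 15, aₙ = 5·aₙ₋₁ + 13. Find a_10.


Computing step by step:
a_1 = 15
a_2 = 88
a_3 = 453
a_4 = 2278
a_5 = 11403
a_6 = 57028
a_7 = 285153
a_8 = 1425778
a_9 = 7128903
a_10 = 35644528


a_10 = 35644528


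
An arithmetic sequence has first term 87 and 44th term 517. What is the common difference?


d = (aₙ - a₁)/(n-1)
= (517 - 87)/(44-1)
= 430/43 = 10

d = 10


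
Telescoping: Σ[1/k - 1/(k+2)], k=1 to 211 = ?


Telescoping with gap 2: two head and two tail terms survive.
= (1 + 1/2) - (1/212 + 1/213)
= 3/2 - 1/212 - 1/213 = 67309/45156

Sum = 67309/45156


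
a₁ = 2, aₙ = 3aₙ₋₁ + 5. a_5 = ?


Computing step by step:
a_1 = 2
a_2 = 11
a_3 = 38
a_4 = 119
a_5 = 362


a_5 = 362


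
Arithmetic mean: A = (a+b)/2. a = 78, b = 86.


AM = (78 + 86)/2 = 164/2 = 82

AM = 82


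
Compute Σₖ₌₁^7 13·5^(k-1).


Sₙ = 13×(5^7 - 1)/(5 - 1)
= 13×(78125 - 1)/4
= 13×78124/4
= 253903

S_7 = 253903


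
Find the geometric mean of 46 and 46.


GM = √(46×46) = √2116 = 46

GM = 46


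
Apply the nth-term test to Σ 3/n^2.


lim(n→∞) 3/n^2 = 0
lim aₙ = 0 → nth-term test is INCONCLUSIVE
(Need other tests; this is actually a convergent p-series with p=2 > 1)

Inconclusive (lim aₙ = 0; need another test)


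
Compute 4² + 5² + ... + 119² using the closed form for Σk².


Σₖ₌4^119 k² = Σₖ₌₁^119 k² − Σₖ₌₁^3 k²
= 119·120·239/6 − 3·4·7/6
= 568820 − 14 = 568806

Σk² = 568806


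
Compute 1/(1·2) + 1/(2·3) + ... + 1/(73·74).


1/(k(k+1)) = 1/k - 1/(k+1) (partial fractions)
Telescoping: Σ = 1 - 1/74 = 73/74

Sum = 73/74


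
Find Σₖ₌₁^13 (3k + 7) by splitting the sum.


Σ(3k+7) = 3·Σk + 7·n
= 3·91 + 7·13
= 273 + 91 = 364

Σ = 364


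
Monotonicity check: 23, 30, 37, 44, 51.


Differences: 7, 7, 7, 7
All differences > 0 → strictly INCREASING

Monotonically increasing


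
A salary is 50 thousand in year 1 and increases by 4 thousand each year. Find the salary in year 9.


aₙ = a₁ + (n-1)d
= 50 + (9-1)×4
= 50 + 32
= 82

a_9 = 82


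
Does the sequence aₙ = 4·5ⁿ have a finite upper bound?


aₙ = 4·5ⁿ → as n→∞, aₙ→∞ (since base 5 > 1)
No finite upper bound exists
The sequence is UNBOUNDED

Unbounded (aₙ → ∞ as n → ∞)


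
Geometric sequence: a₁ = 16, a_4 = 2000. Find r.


r^(n-1) = aₙ/a₁
r^3 = 2000/16 = 125
r = 125^(1/3)
= 5

r = 5


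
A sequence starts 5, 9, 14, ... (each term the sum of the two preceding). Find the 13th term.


Computing iteratively: 5, 9, 14, 23, 37, 60, 97, 157, 254, 411, 665, 1076, ...
a_13 = 1741

a_13 = 1741


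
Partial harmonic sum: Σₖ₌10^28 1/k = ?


Σₖ₌10^28 1/k = 1/10 + 1/11 + 1/12 + ... + 1/28
= 88200436013/80313433200
≈ 1.0982

Sum = 88200436013/80313433200 ≈ 1.0982


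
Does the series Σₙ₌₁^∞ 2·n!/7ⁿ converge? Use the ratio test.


aₙ = 2·n!/7^n
a_{n+1}/aₙ = (n+1)!/7^(n+1) × 7^n/n!  (constant 2 cancels)
= (n+1)/7
L = lim(n→∞) (n+1)/7 = ∞
L > 1 → series DIVERGES

Diverges (ratio test: L = ∞ > 1)


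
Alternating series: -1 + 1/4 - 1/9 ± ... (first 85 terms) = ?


S = -1 + 1/4 - 1/9 + 1/16 - 1/25 + 1/36 - 1/49 + 1/64 ± ...
= -0.8225
(Full series converges to -π²/12 ≈ -0.8225)

S_85 = -0.8225


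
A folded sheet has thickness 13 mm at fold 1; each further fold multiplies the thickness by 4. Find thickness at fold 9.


aₙ = a₁·r^(n-1)
= 13×4^8
= 13×65536
= 851968

a_9 = 851968


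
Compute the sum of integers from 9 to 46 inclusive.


Σₖ₌9^46 k = Σₖ₌₁^46 k − Σₖ₌₁^8 k
= 46·47/2 − 8·9/2
= 1081 − 36 = 1045

Σk = 1045


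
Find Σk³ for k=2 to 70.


Σₖ₌2^70 k³ = [70·71/2]² − [1·2/2]²
= 6175225 − 1 = 6175224

Σk³ = 6175224


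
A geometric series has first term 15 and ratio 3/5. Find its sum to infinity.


S∞ = a₁/(1-r) = 15/(1 - 3/5)
= 15/(2/5)
= 75/2

S∞ = 75/2


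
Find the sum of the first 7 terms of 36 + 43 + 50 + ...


aₙ = 36 + (7-1)×7 = 78
Sₙ = n(a₁+aₙ)/2 = 7×(36+78)/2
= 7×114/2 = 399

S_7 = 399


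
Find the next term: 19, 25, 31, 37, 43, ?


Pattern: arithmetic (d=6)
Terms: 19, 25, 31, 37, 43
Next term = 49

Next term = 49


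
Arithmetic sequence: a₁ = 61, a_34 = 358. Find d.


d = (aₙ - a₁)/(n-1)
= (358 - 61)/(34-1)
= 297/33 = 9

d = 9


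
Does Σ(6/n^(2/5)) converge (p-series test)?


p-series test: Σ c/n^p converges if p > 1, diverges if p ≤ 1 (constant c > 0 doesn't affect convergence).
p = 2/5
2/5 ≤ 1 → DIVERGES

Diverges (p = 2/5 ≤ 1)


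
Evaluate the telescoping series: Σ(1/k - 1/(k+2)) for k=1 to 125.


Telescoping with gap 2: two head and two tail terms survive.
= (1 + 1/2) - (1/126 + 1/127)
= 3/2 - 1/126 - 1/127 = 11875/8001

Sum = 11875/8001


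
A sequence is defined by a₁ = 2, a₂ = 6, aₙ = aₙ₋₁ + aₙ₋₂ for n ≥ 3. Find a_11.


Computing iteratively: 2, 6, 8, 14, 22, 36, 58, 94, 152, 246, 398
a_11 = 398

a_11 = 398


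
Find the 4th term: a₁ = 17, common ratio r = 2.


aₙ = a₁·r^(n-1)
= 17×2^3
= 17×8
= 136

a_4 = 136


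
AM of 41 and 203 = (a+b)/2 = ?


AM = (41 + 203)/2 = 244/2 = 122

AM = 122


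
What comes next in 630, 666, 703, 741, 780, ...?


Pattern: triangular numbers: n(n+1)/2
Terms: 630, 666, 703, 741, 780
Next term = 820

Next term = 820


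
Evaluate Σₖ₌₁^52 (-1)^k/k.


S = -1 + 1/2 - 1/3 + 1/4 - 1/5 + 1/6 - 1/7 + 1/8 ± ...
= -0.6836
(Full series converges to -ln(2) ≈ -0.6931)

S_52 = -0.6836


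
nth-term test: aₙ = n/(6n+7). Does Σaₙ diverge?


lim(n→∞) n/(6n+7) = 1/6 = 1/6  (divide numerator and denominator by n)
lim aₙ = 1/6 ≠ 0 → series DIVERGES

Diverges (lim aₙ = 1/6 ≠ 0)


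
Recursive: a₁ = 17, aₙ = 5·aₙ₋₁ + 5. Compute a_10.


Computing step by step:
a_1 = 17
a_2 = 90
a_3 = 455
a_4 = 2280
a_5 = 11405
a_6 = 57030
a_7 = 285155
a_8 = 1425780
a_9 = 7128905
a_10 = 35644530


a_10 = 35644530


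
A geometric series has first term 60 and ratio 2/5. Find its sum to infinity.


S∞ = a₁/(1-r) = 60/(1 - 2/5)
= 60/(3/5)
= 100

S∞ = 100


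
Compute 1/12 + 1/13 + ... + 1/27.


Σₖ₌12^27 1/k = 1/12 + 1/13 + 1/14 + ... + 1/27
= 69999534593/80313433200
≈ 0.8716

Sum = 69999534593/80313433200 ≈ 0.8716


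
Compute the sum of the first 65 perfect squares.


n = 65
n(n+1)(2n+1)/6 = 65×66×131/6
= 561990/6 = 93665

Σk² = 93665


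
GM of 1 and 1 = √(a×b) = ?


GM = √(1×1) = √1 = 1

GM = 1


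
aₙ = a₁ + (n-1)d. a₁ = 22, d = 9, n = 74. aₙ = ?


aₙ = a₁ + (n-1)d
= 22 + (74-1)×9
= 22 + 657
= 679

a_74 = 679


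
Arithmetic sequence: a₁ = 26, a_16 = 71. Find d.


d = (aₙ - a₁)/(n-1)
= (71 - 26)/(16-1)
= 45/15 = 3

d = 3


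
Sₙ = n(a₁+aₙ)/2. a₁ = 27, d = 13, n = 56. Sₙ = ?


aₙ = 27 + (56-1)×13 = 742
Sₙ = n(a₁+aₙ)/2 = 56×(27+742)/2
= 56×769/2 = 21532

S_56 = 21532


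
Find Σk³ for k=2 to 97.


Σₖ₌2^97 k³ = [97·98/2]² − [1·2/2]²
= 22591009 − 1 = 22591008

Σk³ = 22591008


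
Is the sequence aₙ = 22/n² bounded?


a₁ = 22, a₂ = 22/4, a₃ = 22/9, ...
0 < aₙ ≤ 22 for all n ≥ 1
The sequence IS bounded

Bounded (0 < aₙ ≤ 22)


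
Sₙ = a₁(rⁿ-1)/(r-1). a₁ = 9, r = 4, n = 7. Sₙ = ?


Sₙ = 9×(4^7 - 1)/(4 - 1)
= 9×(16384 - 1)/3
= 9×16383/3
= 49149

S_7 = 49149


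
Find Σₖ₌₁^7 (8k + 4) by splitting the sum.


Σ(8k+4) = 8·Σk + 4·n
= 8·28 + 4·7
= 224 + 28 = 252

Σ = 252


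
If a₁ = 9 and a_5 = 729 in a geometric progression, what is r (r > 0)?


r^(n-1) = aₙ/a₁
r^4 = 729/9 = 81
r = 81^(1/4)
= ±3; taking r > 0 gives r = 3

r = 3


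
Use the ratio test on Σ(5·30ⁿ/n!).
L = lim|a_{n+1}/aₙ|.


aₙ = 5·30^n/n!
a_{n+1}/aₙ = 30^(n+1)/(n+1)! × n!/30^n  (constant 5 cancels)
= 30/(n+1)
L = lim(n→∞) 30/(n+1) = 0
L < 1 → series CONVERGES

Converges (ratio test: L = 0 < 1)


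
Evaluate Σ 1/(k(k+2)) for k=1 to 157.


1/(k(k+2)) = (1/2)·(1/k - 1/(k+2)) (partial fractions)
Telescoping: Σ = (1/2)·(1 + 1/2 - 1/158 - 1/159) = 18683/25122

Sum = 18683/25122


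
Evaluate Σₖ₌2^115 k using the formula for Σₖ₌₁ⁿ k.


Σₖ₌2^115 k = Σₖ₌₁^115 k − Σₖ₌₁^1 k
= 115·116/2 − 1·2/2
= 6670 − 1 = 6669

Σk = 6669


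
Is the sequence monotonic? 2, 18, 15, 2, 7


Differences: 16, -3, -13, 5
Difference at position 1 is +16 (> 0) but position 2 is -3 (< 0) — sequence both rises and falls
→ NOT monotonic

Not monotonic


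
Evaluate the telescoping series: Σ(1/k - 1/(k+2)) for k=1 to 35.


Telescoping with gap 2: two head and two tail terms survive.
= (1 + 1/2) - (1/36 + 1/37)
= 3/2 - 1/36 - 1/37 = 1925/1332

Sum = 1925/1332


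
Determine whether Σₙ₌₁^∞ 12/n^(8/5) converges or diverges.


p-series test: Σ c/n^p converges if p > 1, diverges if p ≤ 1 (constant c > 0 doesn't affect convergence).
p = 8/5
8/5 > 1 → CONVERGES

Converges (p = 8/5 > 1)


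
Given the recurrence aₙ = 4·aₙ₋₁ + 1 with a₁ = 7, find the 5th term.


Computing step by step:
a_1 = 7
a_2 = 29
a_3 = 117
a_4 = 469
a_5 = 1877


a_5 = 1877


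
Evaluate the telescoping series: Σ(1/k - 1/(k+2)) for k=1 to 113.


Telescoping with gap 2: two head and two tail terms survive.
= (1 + 1/2) - (1/114 + 1/115)
= 3/2 - 1/114 - 1/115 = 9718/6555

Sum = 9718/6555


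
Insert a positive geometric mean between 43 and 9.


GM = √(43×9) = √387 = 19.6723

GM = 19.6723


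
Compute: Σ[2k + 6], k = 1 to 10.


Σ(2k+6) = 2·Σk + 6·n
= 2·55 + 6·10
= 110 + 60 = 170

Σ = 170


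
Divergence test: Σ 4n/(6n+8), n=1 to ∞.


lim(n→∞) 4n/(6n+8) = 4/6 = 2/3  (divide numerator and denominator by n)
lim aₙ = 2/3 ≠ 0 → series DIVERGES

Diverges (lim aₙ = 2/3 ≠ 0)


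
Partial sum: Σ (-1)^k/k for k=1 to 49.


S = -1 + 1/2 - 1/3 + 1/4 - 1/5 + 1/6 - 1/7 + 1/8 ± ...
= -0.7032
(Full series converges to -ln(2) ≈ -0.6931)

S_49 = -0.7032


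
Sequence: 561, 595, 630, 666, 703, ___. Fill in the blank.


Pattern: triangular numbers: n(n+1)/2
Terms: 561, 595, 630, 666, 703
Next term = 741

Next term = 741


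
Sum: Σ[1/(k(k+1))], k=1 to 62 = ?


1/(k(k+1)) = 1/k - 1/(k+1) (partial fractions)
Telescoping: Σ = 1 - 1/63 = 62/63

Sum = 62/63


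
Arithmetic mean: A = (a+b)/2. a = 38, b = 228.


AM = (38 + 228)/2 = 266/2 = 133

AM = 133


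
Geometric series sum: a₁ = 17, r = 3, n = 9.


Sₙ = 17×(3^9 - 1)/(3 - 1)
= 17×(19683 - 1)/2
= 17×19682/2
= 167297

S_9 = 167297


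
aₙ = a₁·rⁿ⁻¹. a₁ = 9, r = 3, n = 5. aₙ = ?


aₙ = a₁·r^(n-1)
= 9×3^4
= 9×81
= 729

a_5 = 729


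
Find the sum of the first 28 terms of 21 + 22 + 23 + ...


aₙ = 21 + (28-1)×1 = 48
Sₙ = n(a₁+aₙ)/2 = 28×(21+48)/2
= 28×69/2 = 966

S_28 = 966


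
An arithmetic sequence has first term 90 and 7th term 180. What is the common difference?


d = (aₙ - a₁)/(n-1)
= (180 - 90)/(7-1)
= 90/6 = 15

d = 15


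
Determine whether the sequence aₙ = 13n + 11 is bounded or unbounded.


aₙ = 13n + 11 → as n→∞, aₙ→∞
No finite upper bound exists
The sequence is UNBOUNDED

Unbounded (aₙ → ∞ as n → ∞)


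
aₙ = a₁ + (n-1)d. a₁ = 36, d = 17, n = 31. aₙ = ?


aₙ = a₁ + (n-1)d
= 36 + (31-1)×17
= 36 + 510
= 546

a_31 = 546


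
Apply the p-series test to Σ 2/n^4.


p-series test: Σ c/n^p converges if p > 1, diverges if p ≤ 1 (constant c > 0 doesn't affect convergence).
p = 4
4 > 1 → CONVERGES

Converges (p = 4 > 1)


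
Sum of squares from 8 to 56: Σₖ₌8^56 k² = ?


Σₖ₌8^56 k² = Σₖ₌₁^56 k² − Σₖ₌₁^7 k²
= 56·57·113/6 − 7·8·15/6
= 60116 − 140 = 59976

Σk² = 59976


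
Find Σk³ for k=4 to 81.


Σₖ₌4^81 k³ = [81·82/2]² − [3·4/2]²
= 11029041 − 36 = 11029005

Σk³ = 11029005


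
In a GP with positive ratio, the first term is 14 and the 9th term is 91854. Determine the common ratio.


r^(n-1) = aₙ/a₁
r^8 = 91854/14 = 6561
r = 6561^(1/8)
= ±3; taking r > 0 gives r = 3

r = 3


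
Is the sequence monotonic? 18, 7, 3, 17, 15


Differences: -11, -4, 14, -2
Difference at position 3 is +14 (> 0) but position 1 is -11 (< 0) — sequence both rises and falls
→ NOT monotonic

Not monotonic


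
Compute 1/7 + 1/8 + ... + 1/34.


Σₖ₌7^34 1/k = 1/7 + 1/8 + 1/9 + ... + 1/34
= 21899586326629/13127595717600
≈ 1.6682

Sum = 21899586326629/13127595717600 ≈ 1.6682


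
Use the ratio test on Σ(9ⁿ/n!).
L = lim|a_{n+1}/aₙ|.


aₙ = 9^n/n!
a_{n+1}/aₙ = 9^(n+1)/(n+1)! × n!/9^n
= 9/(n+1)
L = lim(n→∞) 9/(n+1) = 0
L < 1 → series CONVERGES

Converges (ratio test: L = 0 < 1)


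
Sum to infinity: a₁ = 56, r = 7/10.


S∞ = a₁/(1-r) = 56/(1 - 7/10)
= 56/(3/10)
= 560/3

S∞ = 560/3


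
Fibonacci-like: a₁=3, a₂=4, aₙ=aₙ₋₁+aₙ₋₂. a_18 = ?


Computing iteratively: 3, 4, 7, 11, 18, 29, 47, 76, 123, 199, 322, 521, ...
a_18 = 9349

a_18 = 9349


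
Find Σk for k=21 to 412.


Σₖ₌21^412 k = Σₖ₌₁^412 k − Σₖ₌₁^20 k
= 412·413/2 − 20·21/2
= 85078 − 210 = 84868

Σk = 84868


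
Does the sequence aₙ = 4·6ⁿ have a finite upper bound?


aₙ = 4·6ⁿ → as n→∞, aₙ→∞ (since base 6 > 1)
No finite upper bound exists
The sequence is UNBOUNDED

Unbounded (aₙ → ∞ as n → ∞)


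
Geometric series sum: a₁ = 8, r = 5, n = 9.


Sₙ = 8×(5^9 - 1)/(5 - 1)
= 8×(1953125 - 1)/4
= 8×1953124/4
= 3906248

S_9 = 3906248


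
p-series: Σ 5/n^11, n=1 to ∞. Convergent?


p-series test: Σ c/n^p converges if p > 1, diverges if p ≤ 1 (constant c > 0 doesn't affect convergence).
p = 11
11 > 1 → CONVERGES

Converges (p = 11 > 1)


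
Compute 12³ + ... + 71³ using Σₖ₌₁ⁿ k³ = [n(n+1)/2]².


Σₖ₌12^71 k³ = [71·72/2]² − [11·12/2]²
= 6533136 − 4356 = 6528780

Σk³ = 6528780


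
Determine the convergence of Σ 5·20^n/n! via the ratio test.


aₙ = 5·20^n/n!
a_{n+1}/aₙ = 20^(n+1)/(n+1)! × n!/20^n  (constant 5 cancels)
= 20/(n+1)
L = lim(n→∞) 20/(n+1) = 0
L < 1 → series CONVERGES

Converges (ratio test: L = 0 < 1)


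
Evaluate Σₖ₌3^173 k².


Σₖ₌3^173 k² = Σₖ₌₁^173 k² − Σₖ₌₁^2 k²
= 173·174·347/6 − 2·3·5/6
= 1740899 − 5 = 1740894

Σk² = 1740894


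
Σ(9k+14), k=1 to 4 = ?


Σ(9k+14) = 9·Σk + 14·n
= 9·10 + 14·4
= 90 + 56 = 146

Σ = 146


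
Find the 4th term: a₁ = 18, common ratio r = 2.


aₙ = a₁·r^(n-1)
= 18×2^3
= 18×8
= 144

a_4 = 144


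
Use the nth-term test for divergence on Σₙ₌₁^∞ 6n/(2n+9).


lim(n→∞) 6n/(2n+9) = 6/2 = 3  (divide numerator and denominator by n)
lim aₙ = 3 ≠ 0 → series DIVERGES

Diverges (lim aₙ = 3 ≠ 0)


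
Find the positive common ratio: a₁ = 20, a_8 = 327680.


r^(n-1) = aₙ/a₁
r^7 = 327680/20 = 16384
r = 16384^(1/7)
= 4

r = 4


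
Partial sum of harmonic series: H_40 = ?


H_40 = 1/1 + 1/2 + 1/3 + ... + 1/40
= 2078178381193813/485721041551200
≈ 4.2785

H_40 = 2078178381193813/485721041551200 ≈ 4.2785


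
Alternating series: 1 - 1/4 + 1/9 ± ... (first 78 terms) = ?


S = 1 - 1/4 + 1/9 - 1/16 + 1/25 - 1/36 + 1/49 - 1/64 ± ...
= 0.8224
(Full series converges to +π²/12 ≈ +0.8225)

S_78 = 0.8224


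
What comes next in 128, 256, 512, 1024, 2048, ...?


Pattern: powers of 2: 2ⁿ
Terms: 128, 256, 512, 1024, 2048
Next term = 4096

Next term = 4096


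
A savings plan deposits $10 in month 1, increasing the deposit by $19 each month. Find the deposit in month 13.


aₙ = a₁ + (n-1)d
= 10 + (13-1)×19
= 10 + 228
= 238

a_13 = 238


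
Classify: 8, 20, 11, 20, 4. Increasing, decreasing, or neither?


Differences: 12, -9, 9, -16
Difference at position 1 is +12 (> 0) but position 2 is -9 (< 0) — sequence both rises and falls
→ NOT monotonic

Not monotonic


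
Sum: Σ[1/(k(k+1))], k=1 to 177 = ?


1/(k(k+1)) = 1/k - 1/(k+1) (partial fractions)
Telescoping: Σ = 1 - 1/178 = 177/178

Sum = 177/178


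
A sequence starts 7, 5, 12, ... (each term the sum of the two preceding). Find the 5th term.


Computing iteratively: 7, 5, 12, 17, 29
a_5 = 29

a_5 = 29


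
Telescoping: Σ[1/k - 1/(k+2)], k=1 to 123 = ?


Telescoping with gap 2: two head and two tail terms survive.
= (1 + 1/2) - (1/124 + 1/125)
= 3/2 - 1/124 - 1/125 = 23001/15500

Sum = 23001/15500


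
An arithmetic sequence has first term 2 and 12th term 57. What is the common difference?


d = (aₙ - a₁)/(n-1)
= (57 - 2)/(12-1)
= 55/11 = 5

d = 5


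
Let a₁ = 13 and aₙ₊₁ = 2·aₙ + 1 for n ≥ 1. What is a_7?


Computing step by step:
a_1 = 13
a_2 = 27
a_3 = 55
a_4 = 111
a_5 = 223
a_6 = 447
a_7 = 895


a_7 = 895


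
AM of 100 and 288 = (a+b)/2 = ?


AM = (100 + 288)/2 = 388/2 = 194

AM = 194


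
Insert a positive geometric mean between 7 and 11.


GM = √(7×11) = √77 = 8.775

GM = 8.775


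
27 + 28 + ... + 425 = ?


Σₖ₌27^425 k = Σₖ₌₁^425 k − Σₖ₌₁^26 k
= 425·426/2 − 26·27/2
= 90525 − 351 = 90174

Σk = 90174


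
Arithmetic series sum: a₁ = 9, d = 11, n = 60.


aₙ = 9 + (60-1)×11 = 658
Sₙ = n(a₁+aₙ)/2 = 60×(9+658)/2
= 60×667/2 = 20010

S_60 = 20010


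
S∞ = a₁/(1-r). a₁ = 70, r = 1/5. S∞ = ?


S∞ = a₁/(1-r) = 70/(1 - 1/5)
= 70/(4/5)
= 175/2

S∞ = 175/2


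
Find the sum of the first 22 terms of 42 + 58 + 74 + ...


aₙ = 42 + (22-1)×16 = 378
Sₙ = n(a₁+aₙ)/2 = 22×(42+378)/2
= 22×420/2 = 4620

S_22 = 4620


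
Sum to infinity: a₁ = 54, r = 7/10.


S∞ = a₁/(1-r) = 54/(1 - 7/10)
= 54/(3/10)
= 180

S∞ = 180


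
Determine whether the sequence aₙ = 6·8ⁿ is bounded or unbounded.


aₙ = 6·8ⁿ → as n→∞, aₙ→∞ (since base 8 > 1)
No finite upper bound exists
The sequence is UNBOUNDED

Unbounded (aₙ → ∞ as n → ∞)


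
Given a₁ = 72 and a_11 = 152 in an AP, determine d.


d = (aₙ - a₁)/(n-1)
= (152 - 72)/(11-1)
= 80/10 = 8

d = 8


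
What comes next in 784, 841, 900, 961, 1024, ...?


Pattern: perfect squares: n²
Terms: 784, 841, 900, 961, 1024
Next term = 1089

Next term = 1089


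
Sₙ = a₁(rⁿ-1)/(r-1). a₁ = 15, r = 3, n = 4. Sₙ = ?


Sₙ = 15×(3^4 - 1)/(3 - 1)
= 15×(81 - 1)/2
= 15×80/2
= 600

S_4 = 600


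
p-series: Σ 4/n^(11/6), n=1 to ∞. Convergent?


p-series test: Σ c/n^p converges if p > 1, diverges if p ≤ 1 (constant c > 0 doesn't affect convergence).
p = 11/6
11/6 > 1 → CONVERGES

Converges (p = 11/6 > 1)


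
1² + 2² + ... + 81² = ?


n = 81
n(n+1)(2n+1)/6 = 81×82×163/6
= 1082646/6 = 180441

Σk² = 180441


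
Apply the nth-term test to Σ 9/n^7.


lim(n→∞) 9/n^7 = 0
lim aₙ = 0 → nth-term test is INCONCLUSIVE
(Need other tests; this is actually a convergent p-series with p=7 > 1)

Inconclusive (lim aₙ = 0; need another test)


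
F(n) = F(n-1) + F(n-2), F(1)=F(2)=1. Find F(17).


Fibonacci sequence: 1, 1, 2, 3, 5, 8, 13, 21, 34, 55, 89, ...
F(17) = 1597

F(17) = 1597


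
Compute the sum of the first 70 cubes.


n(n+1)/2 = 70×71/2 = 2485
Σk³ = 2485² = 6175225

Σk³ = 6175225


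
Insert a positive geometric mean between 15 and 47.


GM = √(15×47) = √705 = 26.5518

GM = 26.5518


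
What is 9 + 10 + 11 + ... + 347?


Σₖ₌9^347 k = Σₖ₌₁^347 k − Σₖ₌₁^8 k
= 347·348/2 − 8·9/2
= 60378 − 36 = 60342

Σk = 60342


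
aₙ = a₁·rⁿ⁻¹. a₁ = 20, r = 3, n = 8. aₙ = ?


aₙ = a₁·r^(n-1)
= 20×3^7
= 20×2187
= 43740

a_8 = 43740


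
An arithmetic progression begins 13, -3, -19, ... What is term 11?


aₙ = a₁ + (n-1)d
= 13 + (11-1)×-16
= 13 - 160
= -147

a_11 = -147


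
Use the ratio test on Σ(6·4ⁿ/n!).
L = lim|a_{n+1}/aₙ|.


aₙ = 6·4^n/n!
a_{n+1}/aₙ = 4^(n+1)/(n+1)! × n!/4^n  (constant 6 cancels)
= 4/(n+1)
L = lim(n→∞) 4/(n+1) = 0
L < 1 → series CONVERGES

Converges (ratio test: L = 0 < 1)


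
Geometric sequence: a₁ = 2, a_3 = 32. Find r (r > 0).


r^(n-1) = aₙ/a₁
r^2 = 32/2 = 16
r = 16^(1/2)
= ±4; taking r > 0 gives r = 4

r = 4


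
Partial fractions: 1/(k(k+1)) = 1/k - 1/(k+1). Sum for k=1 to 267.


1/(k(k+1)) = 1/k - 1/(k+1) (partial fractions)
Telescoping: Σ = 1 - 1/268 = 267/268

Sum = 267/268


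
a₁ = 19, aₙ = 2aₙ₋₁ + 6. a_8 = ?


Computing step by step:
a_1 = 19
a_2 = 44
a_3 = 94
a_4 = 194
a_5 = 394
a_6 = 794
a_7 = 1594
a_8 = 3194


a_8 = 3194


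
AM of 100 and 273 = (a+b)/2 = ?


AM = (100 + 273)/2 = 373/2 = 186.5

AM = 186.5


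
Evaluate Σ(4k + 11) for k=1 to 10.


Σ(4k+11) = 4·Σk + 11·n
= 4·55 + 11·10
= 220 + 110 = 330

Σ = 330


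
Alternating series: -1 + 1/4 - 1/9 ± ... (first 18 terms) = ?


S = -1 + 1/4 - 1/9 + 1/16 - 1/25 + 1/36 - 1/49 + 1/64 ± ...
= -0.821
(Full series converges to -π²/12 ≈ -0.8225)

S_18 = -0.821


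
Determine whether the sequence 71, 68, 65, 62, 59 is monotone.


Differences: -3, -3, -3, -3
All differences < 0 → strictly DECREASING

Monotonically decreasing


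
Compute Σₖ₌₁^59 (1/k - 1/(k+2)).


Telescoping with gap 2: two head and two tail terms survive.
= (1 + 1/2) - (1/60 + 1/61)
= 3/2 - 1/60 - 1/61 = 5369/3660

Sum = 5369/3660


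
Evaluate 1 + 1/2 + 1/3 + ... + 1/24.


H_24 = 1/1 + 1/2 + 1/3 + ... + 1/24
= 1347822955/356948592
≈ 3.776

H_24 = 1347822955/356948592 ≈ 3.776


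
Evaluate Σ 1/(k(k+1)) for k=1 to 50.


1/(k(k+1)) = 1/k - 1/(k+1) (partial fractions)
Telescoping: Σ = 1 - 1/51 = 50/51

Sum = 50/51


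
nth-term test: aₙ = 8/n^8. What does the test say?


lim(n→∞) 8/n^8 = 0
lim aₙ = 0 → nth-term test is INCONCLUSIVE
(Need other tests; this is actually a convergent p-series with p=8 > 1)

Inconclusive (lim aₙ = 0; need another test)


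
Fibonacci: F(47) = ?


Fibonacci sequence: 1, 1, 2, 3, 5, 8, 13, 21, 34, 55, 89, ...
F(47) = 2971215073

F(47) = 2971215073


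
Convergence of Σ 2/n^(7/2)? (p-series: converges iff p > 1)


p-series test: Σ c/n^p converges if p > 1, diverges if p ≤ 1 (constant c > 0 doesn't affect convergence).
p = 7/2
7/2 > 1 → CONVERGES

Converges (p = 7/2 > 1)


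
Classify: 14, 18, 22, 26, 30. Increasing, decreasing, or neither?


Differences: 4, 4, 4, 4
All differences > 0 → strictly INCREASING

Monotonically increasing


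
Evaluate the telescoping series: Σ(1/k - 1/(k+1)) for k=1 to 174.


Telescoping: adjacent terms cancel.
= 1/1 - 1/175
= 1 - 1/175 = 174/175

Sum = 174/175


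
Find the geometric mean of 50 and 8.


GM = √(50×8) = √400 = 20

GM = 20


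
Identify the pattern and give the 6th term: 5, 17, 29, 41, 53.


Pattern: arithmetic (d=12)
Terms: 5, 17, 29, 41, 53
Next term = 65

Next term = 65


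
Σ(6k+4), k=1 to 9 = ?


Σ(6k+4) = 6·Σk + 4·n
= 6·45 + 4·9
= 270 + 36 = 306

Σ = 306


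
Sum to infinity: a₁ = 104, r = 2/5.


S∞ = a₁/(1-r) = 104/(1 - 2/5)
= 104/(3/5)
= 520/3

S∞ = 520/3


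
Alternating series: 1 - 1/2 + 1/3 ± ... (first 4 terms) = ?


S = 1 - 1/2 + 1/3 - 1/4
= 0.5833
(Full series converges to +ln(2) ≈ +0.6931)

S_4 = 0.5833


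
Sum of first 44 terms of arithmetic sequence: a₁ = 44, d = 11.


aₙ = 44 + (44-1)×11 = 517
Sₙ = n(a₁+aₙ)/2 = 44×(44+517)/2
= 44×561/2 = 12342

S_44 = 12342


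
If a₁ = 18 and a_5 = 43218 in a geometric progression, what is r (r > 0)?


r^(n-1) = aₙ/a₁
r^4 = 43218/18 = 2401
r = 2401^(1/4)
= ±7; taking r > 0 gives r = 7

r = 7


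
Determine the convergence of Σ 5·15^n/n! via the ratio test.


aₙ = 5·15^n/n!
a_{n+1}/aₙ = 15^(n+1)/(n+1)! × n!/15^n  (constant 5 cancels)
= 15/(n+1)
L = lim(n→∞) 15/(n+1) = 0
L < 1 → series CONVERGES

Converges (ratio test: L = 0 < 1)


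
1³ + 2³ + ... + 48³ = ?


n(n+1)/2 = 48×49/2 = 1176
Σk³ = 1176² = 1382976

Σk³ = 1382976


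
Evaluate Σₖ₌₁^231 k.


n(n+1)/2 = 231×232/2 = 53592/2 = 26796

Σk = 26796


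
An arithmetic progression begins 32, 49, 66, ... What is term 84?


aₙ = a₁ + (n-1)d
= 32 + (84-1)×17
= 32 + 1411
= 1443

a_84 = 1443


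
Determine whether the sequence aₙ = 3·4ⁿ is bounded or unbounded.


aₙ = 3·4ⁿ → as n→∞, aₙ→∞ (since base 4 > 1)
No finite upper bound exists
The sequence is UNBOUNDED

Unbounded (aₙ → ∞ as n → ∞)


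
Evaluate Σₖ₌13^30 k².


Σₖ₌13^30 k² = Σₖ₌₁^30 k² − Σₖ₌₁^12 k²
= 30·31·61/6 − 12·13·25/6
= 9455 − 650 = 8805

Σk² = 8805


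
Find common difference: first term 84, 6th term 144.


d = (aₙ - a₁)/(n-1)
= (144 - 84)/(6-1)
= 60/5 = 12

d = 12


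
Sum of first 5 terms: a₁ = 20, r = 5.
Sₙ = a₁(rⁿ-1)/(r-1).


Sₙ = 20×(5^5 - 1)/(5 - 1)
= 20×(3125 - 1)/4
= 20×3124/4
= 15620

S_5 = 15620


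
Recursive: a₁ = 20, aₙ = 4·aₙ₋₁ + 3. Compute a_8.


Computing step by step:
a_1 = 20
a_2 = 83
a_3 = 335
a_4 = 1343
a_5 = 5375
a_6 = 21503
a_7 = 86015
a_8 = 344063


a_8 = 344063


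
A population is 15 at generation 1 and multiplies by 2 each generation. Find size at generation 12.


aₙ = a₁·r^(n-1)
= 15×2^11
= 15×2048
= 30720

a_12 = 30720


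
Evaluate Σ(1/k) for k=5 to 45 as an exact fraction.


Σₖ₌5^45 1/k = 1/5 + 1/6 + 1/7 + ... + 1/45
= 3110637032899029427/1345655451257488800
≈ 2.3116

Sum = 3110637032899029427/1345655451257488800 ≈ 2.3116


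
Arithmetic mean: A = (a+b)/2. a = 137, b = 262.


AM = (137 + 262)/2 = 399/2 = 199.5

AM = 199.5


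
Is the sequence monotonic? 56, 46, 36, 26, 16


Differences: -10, -10, -10, -10
All differences < 0 → strictly DECREASING

Monotonically decreasing
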